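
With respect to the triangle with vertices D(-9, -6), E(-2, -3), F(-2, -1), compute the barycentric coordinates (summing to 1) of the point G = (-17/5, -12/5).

Signed area of the reference triangle: [DEF] = ½·((-9)·(-3−(-1)) + (-2)·(-1−(-6)) + (-2)·(-6−(-3))) = ½·(18 − 10 + 6) = 7.
[GEF] = ½·((-17/5)·(-3−(-1)) + (-2)·(-1−(-12/5)) + (-2)·(-12/5−(-3))) = ½·(34/5 − 14/5 − 6/5) = 7/5, so the D-coordinate is (7/5)/7 = 1/5.
[DGF] = ½·((-9)·(-12/5−(-1)) + (-17/5)·(-1−(-6)) + (-2)·(-6−(-12/5))) = ½·(63/5 − 17 + 36/5) = 7/5, so the E-coordinate is 1/5.
[DEG] = ½·((-9)·(-3−(-12/5)) + (-2)·(-12/5−(-6)) + (-17/5)·(-6−(-3))) = ½·(27/5 − 36/5 + 51/5) = 21/5, so the F-coordinate is 3/5.
Check: 1/5 + 1/5 + 3/5 = 1.

(1/5, 1/5, 3/5)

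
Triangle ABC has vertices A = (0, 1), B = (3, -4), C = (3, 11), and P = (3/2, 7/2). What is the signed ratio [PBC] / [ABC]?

[ABC] = ½·(0·(-4−11) + 3·(11−1) + 3·(1−(-4))) = ½·(0 + 30 + 15) = 45/2.
[PBC] = ½·((3/2)·(-4−11) + 3·(11−(7/2)) + 3·(7/2−(-4))) = ½·(-45/2 + 45/2 + 45/2) = 45/4, so the ratio is (45/4)/(45/2) = 1/2.

1/2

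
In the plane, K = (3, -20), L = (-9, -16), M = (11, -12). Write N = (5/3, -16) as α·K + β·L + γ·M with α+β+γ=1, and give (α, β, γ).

Signed area of the reference triangle: [KLM] = ½·(3·(-16−(-12)) + (-9)·(-12−(-20)) + 11·(-20−(-16))) = ½·(-12 − 72 − 44) = -64.
[NLM] = ½·((5/3)·(-16−(-12)) + (-9)·(-12−(-16)) + 11·(-16−(-16))) = ½·(-20/3 − 36 + 0) = -64/3, so the K-coordinate is (-64/3)/(-64) = 1/3.
[KNM] = ½·(3·(-16−(-12)) + (5/3)·(-12−(-20)) + 11·(-20−(-16))) = ½·(-12 + 40/3 − 44) = -64/3, so the L-coordinate is 1/3.
[KLN] = ½·(3·(-16−(-16)) + (-9)·(-16−(-20)) + (5/3)·(-20−(-16))) = ½·(0 − 36 − 20/3) = -64/3, so the M-coordinate is 1/3.
Check: 1/3 + 1/3 + 1/3 = 1.

(1/3, 1/3, 1/3)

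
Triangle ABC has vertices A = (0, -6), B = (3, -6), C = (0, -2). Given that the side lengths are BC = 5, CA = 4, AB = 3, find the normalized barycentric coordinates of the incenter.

(5/12, 1/3, 1/4)

The incenter has barycentric coordinates proportional to the opposite side lengths: (5 : 4 : 3).
Normalizing by 5+4+3 = 12 gives (5/12, 1/3, 1/4).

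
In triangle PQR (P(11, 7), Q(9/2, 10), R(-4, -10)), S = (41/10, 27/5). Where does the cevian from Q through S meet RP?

Barycentric coordinates of S with respect to PQR: (1/5, 3/5, 1/5).
On side RP the Q-coordinate is zero; dropping S's Q-weight 3/5 and renormalizing the remaining 1/5 : 1/5 gives weights 1/2, 1/2 on R, P.
T = (1/2)·(-4, -10) + (1/2)·(11, 7) = (7/2, -3/2).

(7/2, -3/2)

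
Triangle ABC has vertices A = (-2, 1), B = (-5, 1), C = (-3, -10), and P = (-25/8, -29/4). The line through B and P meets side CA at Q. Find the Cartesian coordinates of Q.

(-20/7, -59/7)

Barycentric coordinates of P with respect to ABC: (1/8, 1/8, 3/4).
On side CA the B-coordinate is zero; dropping P's B-weight 1/8 and renormalizing the remaining 3/4 : 1/8 gives weights 6/7, 1/7 on C, A.
Q = (6/7)·(-3, -10) + (1/7)·(-2, 1) = (-20/7, -59/7).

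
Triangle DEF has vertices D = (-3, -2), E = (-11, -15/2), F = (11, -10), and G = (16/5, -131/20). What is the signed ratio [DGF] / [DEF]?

1/10

[DEF] = ½·((-3)·(-15/2−(-10)) + (-11)·(-10−(-2)) + 11·(-2−(-15/2))) = ½·(-15/2 + 88 + 121/2) = 141/2.
[DGF] = ½·((-3)·(-131/20−(-10)) + (16/5)·(-10−(-2)) + 11·(-2−(-131/20))) = ½·(-207/20 − 128/5 + 1001/20) = 141/20, so the ratio is (141/20)/(141/2) = 1/10.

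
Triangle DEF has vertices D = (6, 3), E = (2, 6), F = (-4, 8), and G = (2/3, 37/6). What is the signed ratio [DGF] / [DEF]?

[DEF] = ½·(6·(6−8) + 2·(8−3) + (-4)·(3−6)) = ½·(-12 + 10 + 12) = 5.
[DGF] = ½·(6·(37/6−8) + (2/3)·(8−3) + (-4)·(3−(37/6))) = ½·(-11 + 10/3 + 38/3) = 5/2, so the ratio is (5/2)/5 = 1/2.

1/2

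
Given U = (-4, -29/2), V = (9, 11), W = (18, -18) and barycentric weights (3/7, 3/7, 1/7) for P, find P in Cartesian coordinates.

(33/7, -57/14)

P = (3/7)·U + (3/7)·V + (1/7)·W.
x-coordinate: (3/7)·(-4) + (3/7)·9 + (1/7)·18 = 33/7.
y-coordinate: (3/7)·(-29/2) + (3/7)·11 + (1/7)·(-18) = -57/14.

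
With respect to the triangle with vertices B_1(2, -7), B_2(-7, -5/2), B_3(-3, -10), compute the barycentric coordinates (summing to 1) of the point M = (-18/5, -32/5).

Signed area of the reference triangle: [B_1B_2B_3] = ½·(2·(-5/2−(-10)) + (-7)·(-10−(-7)) + (-3)·(-7−(-5/2))) = ½·(15 + 21 + 27/2) = 99/4.
[MB_2B_3] = ½·((-18/5)·(-5/2−(-10)) + (-7)·(-10−(-32/5)) + (-3)·(-32/5−(-5/2))) = ½·(-27 + 126/5 + 117/10) = 99/20, so the B_1-coordinate is (99/20)/(99/4) = 1/5.
[B_1MB_3] = ½·(2·(-32/5−(-10)) + (-18/5)·(-10−(-7)) + (-3)·(-7−(-32/5))) = ½·(36/5 + 54/5 + 9/5) = 99/10, so the B_2-coordinate is 2/5.
[B_1B_2M] = ½·(2·(-5/2−(-32/5)) + (-7)·(-32/5−(-7)) + (-18/5)·(-7−(-5/2))) = ½·(39/5 − 21/5 + 81/5) = 99/10, so the B_3-coordinate is 2/5.
Check: 1/5 + 2/5 + 2/5 = 1.

(1/5, 2/5, 2/5)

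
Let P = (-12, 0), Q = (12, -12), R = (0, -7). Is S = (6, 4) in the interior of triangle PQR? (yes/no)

no

Barycentric coordinates of S: (27/4, 29/4, -13).
The three coordinates are positive, positive, negative; a point is interior exactly when all three are positive.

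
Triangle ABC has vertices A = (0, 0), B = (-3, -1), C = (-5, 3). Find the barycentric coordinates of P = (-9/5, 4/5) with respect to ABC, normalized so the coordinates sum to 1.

(3/5, 1/10, 3/10)

Signed area of the reference triangle: [ABC] = ½·(0·(-1−3) + (-3)·(3−0) + (-5)·(0−(-1))) = ½·(0 − 9 − 5) = -7.
[PBC] = ½·((-9/5)·(-1−3) + (-3)·(3−(4/5)) + (-5)·(4/5−(-1))) = ½·(36/5 − 33/5 − 9) = -21/5, so the A-coordinate is (-21/5)/(-7) = 3/5.
[APC] = ½·(0·(4/5−3) + (-9/5)·(3−0) + (-5)·(0−(4/5))) = ½·(0 − 27/5 + 4) = -7/10, so the B-coordinate is 1/10.
[ABP] = ½·(0·(-1−(4/5)) + (-3)·(4/5−0) + (-9/5)·(0−(-1))) = ½·(0 − 12/5 − 9/5) = -21/10, so the C-coordinate is 3/10.
Check: 3/5 + 1/10 + 3/10 = 1.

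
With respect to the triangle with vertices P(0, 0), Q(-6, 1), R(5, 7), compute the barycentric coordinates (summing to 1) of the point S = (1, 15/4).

Signed area of the reference triangle: [PQR] = ½·(0·(1−7) + (-6)·(7−0) + 5·(0−1)) = ½·(0 − 42 − 5) = -47/2.
[SQR] = ½·(1·(1−7) + (-6)·(7−(15/4)) + 5·(15/4−1)) = ½·(-6 − 39/2 + 55/4) = -47/8, so the P-coordinate is (-47/8)/(-47/2) = 1/4.
[PSR] = ½·(0·(15/4−7) + 1·(7−0) + 5·(0−(15/4))) = ½·(0 + 7 − 75/4) = -47/8, so the Q-coordinate is 1/4.
[PQS] = ½·(0·(1−(15/4)) + (-6)·(15/4−0) + 1·(0−1)) = ½·(0 − 45/2 − 1) = -47/4, so the R-coordinate is 1/2.

(1/4, 1/4, 1/2)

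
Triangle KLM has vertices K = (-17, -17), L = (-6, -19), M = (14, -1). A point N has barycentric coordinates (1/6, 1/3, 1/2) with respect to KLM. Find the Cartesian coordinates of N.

(13/6, -29/3)

N = (1/6)·K + (1/3)·L + (1/2)·M.
x-coordinate: (1/6)·(-17) + (1/3)·(-6) + (1/2)·14 = 13/6.
y-coordinate: (1/6)·(-17) + (1/3)·(-19) + (1/2)·(-1) = -29/3.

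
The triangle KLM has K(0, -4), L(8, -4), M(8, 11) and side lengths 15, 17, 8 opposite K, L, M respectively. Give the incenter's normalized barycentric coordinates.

The incenter has barycentric coordinates proportional to the opposite side lengths: (15 : 17 : 8).
Normalizing by 15+17+8 = 40 gives (3/8, 17/40, 1/5).

(3/8, 17/40, 1/5)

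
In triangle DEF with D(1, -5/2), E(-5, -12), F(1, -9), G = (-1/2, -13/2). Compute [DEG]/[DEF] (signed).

1/4

[DEF] = ½·(1·(-12−(-9)) + (-5)·(-9−(-5/2)) + 1·(-5/2−(-12))) = ½·(-3 + 65/2 + 19/2) = 39/2.
[DEG] = ½·(1·(-12−(-13/2)) + (-5)·(-13/2−(-5/2)) + (-1/2)·(-5/2−(-12))) = ½·(-11/2 + 20 − 19/4) = 39/8, so the ratio is (39/8)/(39/2) = 1/4.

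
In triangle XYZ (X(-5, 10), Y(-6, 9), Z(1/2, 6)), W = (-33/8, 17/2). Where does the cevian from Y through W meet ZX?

(-9/4, 8)

Barycentric coordinates of W with respect to XYZ: (1/4, 1/2, 1/4).
On side ZX the Y-coordinate is zero; dropping W's Y-weight 1/2 and renormalizing the remaining 1/4 : 1/4 gives weights 1/2, 1/2 on Z, X.
V = (1/2)·(1/2, 6) + (1/2)·(-5, 10) = (-9/4, 8).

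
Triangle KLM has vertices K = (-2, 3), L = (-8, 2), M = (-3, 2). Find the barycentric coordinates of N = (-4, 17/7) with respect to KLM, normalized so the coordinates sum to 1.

Signed area of the reference triangle: [KLM] = ½·((-2)·(2−2) + (-8)·(2−3) + (-3)·(3−2)) = ½·(0 + 8 − 3) = 5/2.
[NLM] = ½·((-4)·(2−2) + (-8)·(2−(17/7)) + (-3)·(17/7−2)) = ½·(0 + 24/7 − 9/7) = 15/14, so the K-coordinate is (15/14)/(5/2) = 3/7.
[KNM] = ½·((-2)·(17/7−2) + (-4)·(2−3) + (-3)·(3−(17/7))) = ½·(-6/7 + 4 − 12/7) = 5/7, so the L-coordinate is 2/7.
[KLN] = ½·((-2)·(2−(17/7)) + (-8)·(17/7−3) + (-4)·(3−2)) = ½·(6/7 + 32/7 − 4) = 5/7, so the M-coordinate is 2/7.
Check: 3/7 + 2/7 + 2/7 = 1.

(3/7, 2/7, 2/7)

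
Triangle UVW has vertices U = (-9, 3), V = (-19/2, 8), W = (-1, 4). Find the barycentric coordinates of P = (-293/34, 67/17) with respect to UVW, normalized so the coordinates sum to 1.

(13/17, 3/17, 1/17)

Signed area of the reference triangle: [UVW] = ½·((-9)·(8−4) + (-19/2)·(4−3) + (-1)·(3−8)) = ½·(-36 − 19/2 + 5) = -81/4.
[PVW] = ½·((-293/34)·(8−4) + (-19/2)·(4−(67/17)) + (-1)·(67/17−8)) = ½·(-586/17 − 19/34 + 69/17) = -1053/68, so the U-coordinate is (-1053/68)/(-81/4) = 13/17.
[UPW] = ½·((-9)·(67/17−4) + (-293/34)·(4−3) + (-1)·(3−(67/17))) = ½·(9/17 − 293/34 + 16/17) = -243/68, so the V-coordinate is 3/17.
[UVP] = ½·((-9)·(8−(67/17)) + (-19/2)·(67/17−3) + (-293/34)·(3−8)) = ½·(-621/17 − 152/17 + 1465/34) = -81/68, so the W-coordinate is 1/17.
Check: 13/17 + 3/17 + 1/17 = 1.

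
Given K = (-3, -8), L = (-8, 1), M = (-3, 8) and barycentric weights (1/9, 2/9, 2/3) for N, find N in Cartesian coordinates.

(-37/9, 14/3)

N = (1/9)·K + (2/9)·L + (2/3)·M.
x-coordinate: (1/9)·(-3) + (2/9)·(-8) + (2/3)·(-3) = -37/9.
y-coordinate: (1/9)·(-8) + (2/9)·1 + (2/3)·8 = 14/3.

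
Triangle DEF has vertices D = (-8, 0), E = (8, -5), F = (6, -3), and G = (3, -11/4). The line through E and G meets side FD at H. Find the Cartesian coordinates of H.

(4/3, -2)

Barycentric coordinates of G with respect to DEF: (1/4, 1/4, 1/2).
On side FD the E-coordinate is zero; dropping G's E-weight 1/4 and renormalizing the remaining 1/2 : 1/4 gives weights 2/3, 1/3 on F, D.
H = (2/3)·(6, -3) + (1/3)·(-8, 0) = (4/3, -2).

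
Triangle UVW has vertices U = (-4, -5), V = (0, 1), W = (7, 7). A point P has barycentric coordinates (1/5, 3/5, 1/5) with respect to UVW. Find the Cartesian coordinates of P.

(3/5, 1)

P = (1/5)·U + (3/5)·V + (1/5)·W.
x-coordinate: (1/5)·(-4) + (3/5)·0 + (1/5)·7 = 3/5.
y-coordinate: (1/5)·(-5) + (3/5)·1 + (1/5)·7 = 1.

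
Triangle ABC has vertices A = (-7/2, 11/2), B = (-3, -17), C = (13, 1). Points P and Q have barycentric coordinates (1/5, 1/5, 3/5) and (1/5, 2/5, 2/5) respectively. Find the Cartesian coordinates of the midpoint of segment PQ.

Barycentric coordinates of the midpoint are the average: (1/5, 3/10, 1/2).
Converting: (1/5)·A + (3/10)·B + (1/2)·C = (49/10, -7/2).

(49/10, -7/2)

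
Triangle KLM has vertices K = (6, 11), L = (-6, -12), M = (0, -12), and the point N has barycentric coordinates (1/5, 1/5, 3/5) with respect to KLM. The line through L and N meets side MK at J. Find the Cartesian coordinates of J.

(3/2, -25/4)

Line LN meets MK where the L-coordinate vanishes; zeroing N's L-weight and renormalizing leaves M, K-weights 3/5 : 1/5 → (3/4, 1/4).
So J = (3/4)·M + (1/4)·K = (3/2, -25/4).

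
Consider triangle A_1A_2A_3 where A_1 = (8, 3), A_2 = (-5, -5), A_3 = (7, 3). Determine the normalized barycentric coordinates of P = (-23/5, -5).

Signed area of the reference triangle: [A_1A_2A_3] = ½·(8·(-5−3) + (-5)·(3−3) + 7·(3−(-5))) = ½·(-64 + 0 + 56) = -4.
[PA_2A_3] = ½·((-23/5)·(-5−3) + (-5)·(3−(-5)) + 7·(-5−(-5))) = ½·(184/5 − 40 + 0) = -8/5, so the A_1-coordinate is (-8/5)/(-4) = 2/5.
[A_1PA_3] = ½·(8·(-5−3) + (-23/5)·(3−3) + 7·(3−(-5))) = ½·(-64 + 0 + 56) = -4, so the A_2-coordinate is 1.
[A_1A_2P] = ½·(8·(-5−(-5)) + (-5)·(-5−3) + (-23/5)·(3−(-5))) = ½·(0 + 40 − 184/5) = 8/5, so the A_3-coordinate is -2/5.

(2/5, 1, -2/5)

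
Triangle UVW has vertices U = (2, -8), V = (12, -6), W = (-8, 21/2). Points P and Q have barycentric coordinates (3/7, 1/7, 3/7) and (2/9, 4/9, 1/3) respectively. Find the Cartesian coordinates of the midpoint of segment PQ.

(71/63, -23/63)

Barycentric coordinates of the midpoint are the average: (41/126, 37/126, 8/21).
Converting: (41/126)·U + (37/126)·V + (8/21)·W = (71/63, -23/63).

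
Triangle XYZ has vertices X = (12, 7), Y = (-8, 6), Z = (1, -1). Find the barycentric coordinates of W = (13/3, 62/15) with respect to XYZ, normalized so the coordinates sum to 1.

(7/15, 1/5, 1/3)

Signed area of the reference triangle: [XYZ] = ½·(12·(6−(-1)) + (-8)·(-1−7) + 1·(7−6)) = ½·(84 + 64 + 1) = 149/2.
[WYZ] = ½·((13/3)·(6−(-1)) + (-8)·(-1−(62/15)) + 1·(62/15−6)) = ½·(91/3 + 616/15 − 28/15) = 1043/30, so the X-coordinate is (1043/30)/(149/2) = 7/15.
[XWZ] = ½·(12·(62/15−(-1)) + (13/3)·(-1−7) + 1·(7−(62/15))) = ½·(308/5 − 104/3 + 43/15) = 149/10, so the Y-coordinate is 1/5.
[XYW] = ½·(12·(6−(62/15)) + (-8)·(62/15−7) + (13/3)·(7−6)) = ½·(112/5 + 344/15 + 13/3) = 149/6, so the Z-coordinate is 1/3.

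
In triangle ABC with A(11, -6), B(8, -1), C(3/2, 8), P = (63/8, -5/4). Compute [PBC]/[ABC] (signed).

[ABC] = ½·(11·(-1−8) + 8·(8−(-6)) + (3/2)·(-6−(-1))) = ½·(-99 + 112 − 15/2) = 11/4.
[PBC] = ½·((63/8)·(-1−8) + 8·(8−(-5/4)) + (3/2)·(-5/4−(-1))) = ½·(-567/8 + 74 − 3/8) = 11/8, so the ratio is (11/8)/(11/4) = 1/2.

1/2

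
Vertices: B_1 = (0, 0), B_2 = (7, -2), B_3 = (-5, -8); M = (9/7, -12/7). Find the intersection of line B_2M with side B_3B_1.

(-1, -8/5)

Barycentric coordinates of M with respect to B_1B_2B_3: (4/7, 2/7, 1/7).
On side B_3B_1 the B_2-coordinate is zero; dropping M's B_2-weight 2/7 and renormalizing the remaining 1/7 : 4/7 gives weights 1/5, 4/5 on B_3, B_1.
N = (1/5)·(-5, -8) + (4/5)·(0, 0) = (-1, -8/5).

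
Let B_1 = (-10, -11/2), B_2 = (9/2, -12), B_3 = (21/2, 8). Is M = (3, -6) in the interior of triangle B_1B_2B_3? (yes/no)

Barycentric coordinates of M: (66/329, 743/1316, 309/1316).
The three coordinates are positive, positive, positive; a point is interior exactly when all three are positive.

yes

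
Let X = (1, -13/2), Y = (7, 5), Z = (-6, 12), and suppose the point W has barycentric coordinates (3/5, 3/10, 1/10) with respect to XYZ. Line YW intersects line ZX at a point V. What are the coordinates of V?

(0, -27/7)

Line YW meets ZX where the Y-coordinate vanishes; zeroing W's Y-weight and renormalizing leaves Z, X-weights 1/10 : 3/5 → (1/7, 6/7).
So V = (1/7)·Z + (6/7)·X = (0, -27/7).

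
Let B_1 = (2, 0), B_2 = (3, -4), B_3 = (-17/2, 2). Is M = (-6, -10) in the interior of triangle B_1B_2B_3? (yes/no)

no

Barycentric coordinates of M: (-123/40, 121/40, 21/20).
The three coordinates are negative, positive, positive; a point is interior exactly when all three are positive.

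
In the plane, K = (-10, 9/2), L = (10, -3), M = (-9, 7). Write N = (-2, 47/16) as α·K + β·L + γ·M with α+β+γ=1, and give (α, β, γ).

(1/8, 3/8, 1/2)

Signed area of the reference triangle: [KLM] = ½·((-10)·(-3−7) + 10·(7−(9/2)) + (-9)·(9/2−(-3))) = ½·(100 + 25 − 135/2) = 115/4.
[NLM] = ½·((-2)·(-3−7) + 10·(7−(47/16)) + (-9)·(47/16−(-3))) = ½·(20 + 325/8 − 855/16) = 115/32, so the K-coordinate is (115/32)/(115/4) = 1/8.
[KNM] = ½·((-10)·(47/16−7) + (-2)·(7−(9/2)) + (-9)·(9/2−(47/16))) = ½·(325/8 − 5 − 225/16) = 345/32, so the L-coordinate is 3/8.
[KLN] = ½·((-10)·(-3−(47/16)) + 10·(47/16−(9/2)) + (-2)·(9/2−(-3))) = ½·(475/8 − 125/8 − 15) = 115/8, so the M-coordinate is 1/2.
Check: 1/8 + 3/8 + 1/2 = 1.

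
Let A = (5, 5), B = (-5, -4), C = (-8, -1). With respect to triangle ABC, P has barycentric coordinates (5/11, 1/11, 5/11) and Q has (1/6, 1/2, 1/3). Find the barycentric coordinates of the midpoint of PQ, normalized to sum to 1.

Since both coordinate triples sum to 1, the midpoint's barycentrics are the componentwise average.
(5/11+1/6)/2 = 41/132; similarly 13/44 and 13/33.

(41/132, 13/44, 13/33)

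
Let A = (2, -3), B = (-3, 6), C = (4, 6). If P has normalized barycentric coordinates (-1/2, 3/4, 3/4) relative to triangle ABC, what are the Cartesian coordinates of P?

(-1/4, 21/2)

P = (-1/2)·A + (3/4)·B + (3/4)·C.
x-coordinate: (-1/2)·2 + (3/4)·(-3) + (3/4)·4 = -1/4.
y-coordinate: (-1/2)·(-3) + (3/4)·6 + (3/4)·6 = 21/2.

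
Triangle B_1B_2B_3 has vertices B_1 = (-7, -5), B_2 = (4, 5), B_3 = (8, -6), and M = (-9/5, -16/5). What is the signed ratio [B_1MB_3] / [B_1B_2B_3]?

[B_1B_2B_3] = ½·((-7)·(5−(-6)) + 4·(-6−(-5)) + 8·(-5−5)) = ½·(-77 − 4 − 80) = -161/2.
[B_1MB_3] = ½·((-7)·(-16/5−(-6)) + (-9/5)·(-6−(-5)) + 8·(-5−(-16/5))) = ½·(-98/5 + 9/5 − 72/5) = -161/10, so the ratio is (-161/10)/(-161/2) = 1/5.

1/5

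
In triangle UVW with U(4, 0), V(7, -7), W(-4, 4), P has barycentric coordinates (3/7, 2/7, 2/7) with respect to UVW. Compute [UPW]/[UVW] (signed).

2/7

The signed ratio [UPW]/[UVW] equals the barycentric coordinate of P at vertex V, which is 2/7.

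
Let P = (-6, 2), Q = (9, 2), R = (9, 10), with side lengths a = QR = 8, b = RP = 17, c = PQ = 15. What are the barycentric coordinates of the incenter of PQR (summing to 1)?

(1/5, 17/40, 3/8)

The incenter has barycentric coordinates proportional to the opposite side lengths: (8 : 17 : 15).
Normalizing by 8+17+15 = 40 gives (1/5, 17/40, 3/8).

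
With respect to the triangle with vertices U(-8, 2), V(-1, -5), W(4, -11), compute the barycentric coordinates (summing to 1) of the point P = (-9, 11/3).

(2/3, 1, -2/3)

Signed area of the reference triangle: [UVW] = ½·((-8)·(-5−(-11)) + (-1)·(-11−2) + 4·(2−(-5))) = ½·(-48 + 13 + 28) = -7/2.
[PVW] = ½·((-9)·(-5−(-11)) + (-1)·(-11−(11/3)) + 4·(11/3−(-5))) = ½·(-54 + 44/3 + 104/3) = -7/3, so the U-coordinate is (-7/3)/(-7/2) = 2/3.
[UPW] = ½·((-8)·(11/3−(-11)) + (-9)·(-11−2) + 4·(2−(11/3))) = ½·(-352/3 + 117 − 20/3) = -7/2, so the V-coordinate is 1.
[UVP] = ½·((-8)·(-5−(11/3)) + (-1)·(11/3−2) + (-9)·(2−(-5))) = ½·(208/3 − 5/3 − 63) = 7/3, so the W-coordinate is -2/3.
Check: 2/3 + 1 − 2/3 = 1.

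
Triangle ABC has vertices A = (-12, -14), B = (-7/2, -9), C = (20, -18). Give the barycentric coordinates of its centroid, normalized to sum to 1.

The centroid is the average of the vertices, so each weight is 1/3.

(1/3, 1/3, 1/3)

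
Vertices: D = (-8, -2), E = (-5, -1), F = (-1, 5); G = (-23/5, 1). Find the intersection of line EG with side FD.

Barycentric coordinates of G with respect to DEF: (2/5, 1/5, 2/5).
On side FD the E-coordinate is zero; dropping G's E-weight 1/5 and renormalizing the remaining 2/5 : 2/5 gives weights 1/2, 1/2 on F, D.
H = (1/2)·(-1, 5) + (1/2)·(-8, -2) = (-9/2, 3/2).

(-9/2, 3/2)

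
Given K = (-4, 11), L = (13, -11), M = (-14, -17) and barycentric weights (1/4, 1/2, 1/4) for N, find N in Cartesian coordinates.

N = (1/4)·K + (1/2)·L + (1/4)·M.
x-coordinate: (1/4)·(-4) + (1/2)·13 + (1/4)·(-14) = 2.
y-coordinate: (1/4)·11 + (1/2)·(-11) + (1/4)·(-17) = -7.

(2, -7)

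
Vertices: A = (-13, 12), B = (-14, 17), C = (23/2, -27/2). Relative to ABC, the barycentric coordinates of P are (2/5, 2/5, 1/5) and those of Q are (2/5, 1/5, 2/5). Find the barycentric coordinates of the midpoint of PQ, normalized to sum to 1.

Since both coordinate triples sum to 1, the midpoint's barycentrics are the componentwise average.
(2/5+2/5)/2 = 2/5; similarly 3/10 and 3/10.

(2/5, 3/10, 3/10)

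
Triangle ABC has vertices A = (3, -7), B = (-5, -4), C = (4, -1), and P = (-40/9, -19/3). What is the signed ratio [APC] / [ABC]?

[ABC] = ½·(3·(-4−(-1)) + (-5)·(-1−(-7)) + 4·(-7−(-4))) = ½·(-9 − 30 − 12) = -51/2.
[APC] = ½·(3·(-19/3−(-1)) + (-40/9)·(-1−(-7)) + 4·(-7−(-19/3))) = ½·(-16 − 80/3 − 8/3) = -68/3, so the ratio is (-68/3)/(-51/2) = 8/9.

8/9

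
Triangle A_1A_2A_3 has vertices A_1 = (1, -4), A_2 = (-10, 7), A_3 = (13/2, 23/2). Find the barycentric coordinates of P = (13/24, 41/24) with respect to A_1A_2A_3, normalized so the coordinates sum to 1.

Signed area of the reference triangle: [A_1A_2A_3] = ½·(1·(7−(23/2)) + (-10)·(23/2−(-4)) + (13/2)·(-4−7)) = ½·(-9/2 − 155 − 143/2) = -231/2.
[PA_2A_3] = ½·((13/24)·(7−(23/2)) + (-10)·(23/2−(41/24)) + (13/2)·(41/24−7)) = ½·(-39/16 − 1175/12 − 1651/48) = -539/8, so the A_1-coordinate is (-539/8)/(-231/2) = 7/12.
[A_1PA_3] = ½·(1·(41/24−(23/2)) + (13/24)·(23/2−(-4)) + (13/2)·(-4−(41/24))) = ½·(-235/24 + 403/48 − 1781/48) = -77/4, so the A_2-coordinate is 1/6.
[A_1A_2P] = ½·(1·(7−(41/24)) + (-10)·(41/24−(-4)) + (13/24)·(-4−7)) = ½·(127/24 − 685/12 − 143/24) = -231/8, so the A_3-coordinate is 1/4.
Check: 7/12 + 1/6 + 1/4 = 1.

(7/12, 1/6, 1/4)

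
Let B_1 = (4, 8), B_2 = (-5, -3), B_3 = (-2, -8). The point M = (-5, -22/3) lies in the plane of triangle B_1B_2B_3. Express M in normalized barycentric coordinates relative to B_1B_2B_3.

(-1/6, 2/3, 1/2)

Signed area of the reference triangle: [B_1B_2B_3] = ½·(4·(-3−(-8)) + (-5)·(-8−8) + (-2)·(8−(-3))) = ½·(20 + 80 − 22) = 39.
[MB_2B_3] = ½·((-5)·(-3−(-8)) + (-5)·(-8−(-22/3)) + (-2)·(-22/3−(-3))) = ½·(-25 + 10/3 + 26/3) = -13/2, so the B_1-coordinate is (-13/2)/39 = -1/6.
[B_1MB_3] = ½·(4·(-22/3−(-8)) + (-5)·(-8−8) + (-2)·(8−(-22/3))) = ½·(8/3 + 80 − 92/3) = 26, so the B_2-coordinate is 2/3.
[B_1B_2M] = ½·(4·(-3−(-22/3)) + (-5)·(-22/3−8) + (-5)·(8−(-3))) = ½·(52/3 + 230/3 − 55) = 39/2, so the B_3-coordinate is 1/2.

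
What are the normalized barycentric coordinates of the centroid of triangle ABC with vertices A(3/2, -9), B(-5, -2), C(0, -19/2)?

The centroid is the average of the vertices, so each weight is 1/3.

(1/3, 1/3, 1/3)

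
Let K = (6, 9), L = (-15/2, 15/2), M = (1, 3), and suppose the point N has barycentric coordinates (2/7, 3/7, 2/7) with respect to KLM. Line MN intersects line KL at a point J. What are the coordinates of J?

Line MN meets KL where the M-coordinate vanishes; zeroing N's M-weight and renormalizing leaves K, L-weights 2/7 : 3/7 → (2/5, 3/5).
So J = (2/5)·K + (3/5)·L = (-21/10, 81/10).

(-21/10, 81/10)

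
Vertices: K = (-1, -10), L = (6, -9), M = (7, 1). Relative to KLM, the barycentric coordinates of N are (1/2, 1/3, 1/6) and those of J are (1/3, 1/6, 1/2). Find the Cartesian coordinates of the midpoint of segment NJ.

(41/12, -73/12)

Barycentric coordinates of the midpoint are the average: (5/12, 1/4, 1/3).
Converting: (5/12)·K + (1/4)·L + (1/3)·M = (41/12, -73/12).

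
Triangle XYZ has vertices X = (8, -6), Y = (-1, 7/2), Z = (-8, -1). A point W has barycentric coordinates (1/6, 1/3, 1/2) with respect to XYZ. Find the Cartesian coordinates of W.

(-3, -1/3)

W = (1/6)·X + (1/3)·Y + (1/2)·Z.
x-coordinate: (1/6)·8 + (1/3)·(-1) + (1/2)·(-8) = -3.
y-coordinate: (1/6)·(-6) + (1/3)·(7/2) + (1/2)·(-1) = -1/3.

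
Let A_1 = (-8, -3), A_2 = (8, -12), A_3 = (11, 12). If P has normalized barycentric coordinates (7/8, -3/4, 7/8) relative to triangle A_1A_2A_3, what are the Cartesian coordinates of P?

P = (7/8)·A_1 + (-3/4)·A_2 + (7/8)·A_3.
x-coordinate: (7/8)·(-8) + (-3/4)·8 + (7/8)·11 = -27/8.
y-coordinate: (7/8)·(-3) + (-3/4)·(-12) + (7/8)·12 = 135/8.

(-27/8, 135/8)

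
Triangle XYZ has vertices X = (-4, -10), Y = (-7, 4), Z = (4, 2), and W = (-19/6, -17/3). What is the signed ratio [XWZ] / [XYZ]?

[XYZ] = ½·((-4)·(4−2) + (-7)·(2−(-10)) + 4·(-10−4)) = ½·(-8 − 84 − 56) = -74.
[XWZ] = ½·((-4)·(-17/3−2) + (-19/6)·(2−(-10)) + 4·(-10−(-17/3))) = ½·(92/3 − 38 − 52/3) = -37/3, so the ratio is (-37/3)/(-74) = 1/6.

1/6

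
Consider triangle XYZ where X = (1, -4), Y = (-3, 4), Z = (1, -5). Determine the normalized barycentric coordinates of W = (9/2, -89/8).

(7/4, -7/8, 1/8)

Signed area of the reference triangle: [XYZ] = ½·(1·(4−(-5)) + (-3)·(-5−(-4)) + 1·(-4−4)) = ½·(9 + 3 − 8) = 2.
[WYZ] = ½·((9/2)·(4−(-5)) + (-3)·(-5−(-89/8)) + 1·(-89/8−4)) = ½·(81/2 − 147/8 − 121/8) = 7/2, so the X-coordinate is (7/2)/2 = 7/4.
[XWZ] = ½·(1·(-89/8−(-5)) + (9/2)·(-5−(-4)) + 1·(-4−(-89/8))) = ½·(-49/8 − 9/2 + 57/8) = -7/4, so the Y-coordinate is -7/8.
[XYW] = ½·(1·(4−(-89/8)) + (-3)·(-89/8−(-4)) + (9/2)·(-4−4)) = ½·(121/8 + 171/8 − 36) = 1/4, so the Z-coordinate is 1/8.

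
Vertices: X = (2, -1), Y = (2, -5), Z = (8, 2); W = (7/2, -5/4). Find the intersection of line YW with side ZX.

Barycentric coordinates of W with respect to XYZ: (1/2, 1/4, 1/4).
On side ZX the Y-coordinate is zero; dropping W's Y-weight 1/4 and renormalizing the remaining 1/4 : 1/2 gives weights 1/3, 2/3 on Z, X.
V = (1/3)·(8, 2) + (2/3)·(2, -1) = (4, 0).

(4, 0)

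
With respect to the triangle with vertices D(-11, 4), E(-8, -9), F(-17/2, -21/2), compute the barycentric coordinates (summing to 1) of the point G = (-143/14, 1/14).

(5/7, 1/7, 1/7)

Signed area of the reference triangle: [DEF] = ½·((-11)·(-9−(-21/2)) + (-8)·(-21/2−4) + (-17/2)·(4−(-9))) = ½·(-33/2 + 116 − 221/2) = -11/2.
[GEF] = ½·((-143/14)·(-9−(-21/2)) + (-8)·(-21/2−(1/14)) + (-17/2)·(1/14−(-9))) = ½·(-429/28 + 592/7 − 2159/28) = -55/14, so the D-coordinate is (-55/14)/(-11/2) = 5/7.
[DGF] = ½·((-11)·(1/14−(-21/2)) + (-143/14)·(-21/2−4) + (-17/2)·(4−(1/14))) = ½·(-814/7 + 4147/28 − 935/28) = -11/14, so the E-coordinate is 1/7.
[DEG] = ½·((-11)·(-9−(1/14)) + (-8)·(1/14−4) + (-143/14)·(4−(-9))) = ½·(1397/14 + 220/7 − 1859/14) = -11/14, so the F-coordinate is 1/7.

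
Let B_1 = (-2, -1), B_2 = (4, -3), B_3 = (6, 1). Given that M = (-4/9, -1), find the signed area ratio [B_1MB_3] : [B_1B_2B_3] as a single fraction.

1/9

[B_1B_2B_3] = ½·((-2)·(-3−1) + 4·(1−(-1)) + 6·(-1−(-3))) = ½·(8 + 8 + 12) = 14.
[B_1MB_3] = ½·((-2)·(-1−1) + (-4/9)·(1−(-1)) + 6·(-1−(-1))) = ½·(4 − 8/9 + 0) = 14/9, so the ratio is (14/9)/14 = 1/9.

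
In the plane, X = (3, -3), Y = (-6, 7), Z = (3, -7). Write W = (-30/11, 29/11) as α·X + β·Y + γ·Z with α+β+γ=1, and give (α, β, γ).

Signed area of the reference triangle: [XYZ] = ½·(3·(7−(-7)) + (-6)·(-7−(-3)) + 3·(-3−7)) = ½·(42 + 24 − 30) = 18.
[WYZ] = ½·((-30/11)·(7−(-7)) + (-6)·(-7−(29/11)) + 3·(29/11−7)) = ½·(-420/11 + 636/11 − 144/11) = 36/11, so the X-coordinate is (36/11)/18 = 2/11.
[XWZ] = ½·(3·(29/11−(-7)) + (-30/11)·(-7−(-3)) + 3·(-3−(29/11))) = ½·(318/11 + 120/11 − 186/11) = 126/11, so the Y-coordinate is 7/11.
[XYW] = ½·(3·(7−(29/11)) + (-6)·(29/11−(-3)) + (-30/11)·(-3−7)) = ½·(144/11 − 372/11 + 300/11) = 36/11, so the Z-coordinate is 2/11.
Check: 2/11 + 7/11 + 2/11 = 1.

(2/11, 7/11, 2/11)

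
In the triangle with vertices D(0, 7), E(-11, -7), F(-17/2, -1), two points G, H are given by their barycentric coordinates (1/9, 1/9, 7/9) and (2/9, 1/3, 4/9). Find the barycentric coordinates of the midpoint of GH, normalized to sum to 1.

(1/6, 2/9, 11/18)

Since both coordinate triples sum to 1, the midpoint's barycentrics are the componentwise average.
(1/9+2/9)/2 = 1/6; similarly 2/9 and 11/18.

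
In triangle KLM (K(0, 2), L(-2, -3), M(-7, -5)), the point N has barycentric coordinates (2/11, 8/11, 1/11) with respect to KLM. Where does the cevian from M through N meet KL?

Line MN meets KL where the M-coordinate vanishes; zeroing N's M-weight and renormalizing leaves K, L-weights 2/11 : 8/11 → (1/5, 4/5).
So J = (1/5)·K + (4/5)·L = (-8/5, -2).

(-8/5, -2)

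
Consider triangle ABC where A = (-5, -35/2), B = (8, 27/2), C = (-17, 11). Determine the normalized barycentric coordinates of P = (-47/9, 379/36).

Signed area of the reference triangle: [ABC] = ½·((-5)·(27/2−11) + 8·(11−(-35/2)) + (-17)·(-35/2−(27/2))) = ½·(-25/2 + 228 + 527) = 1485/4.
[PBC] = ½·((-47/9)·(27/2−11) + 8·(11−(379/36)) + (-17)·(379/36−(27/2))) = ½·(-235/18 + 34/9 + 1819/36) = 165/8, so the A-coordinate is (165/8)/(1485/4) = 1/18.
[APC] = ½·((-5)·(379/36−11) + (-47/9)·(11−(-35/2)) + (-17)·(-35/2−(379/36))) = ½·(85/36 − 893/6 + 17153/36) = 165, so the B-coordinate is 4/9.
[ABP] = ½·((-5)·(27/2−(379/36)) + 8·(379/36−(-35/2)) + (-47/9)·(-35/2−(27/2))) = ½·(-535/36 + 2018/9 + 1457/9) = 1485/8, so the C-coordinate is 1/2.

(1/18, 4/9, 1/2)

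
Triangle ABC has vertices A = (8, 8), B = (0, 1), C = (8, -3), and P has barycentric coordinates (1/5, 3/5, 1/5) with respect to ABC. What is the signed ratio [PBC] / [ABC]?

The signed ratio [PBC]/[ABC] equals the barycentric coordinate of P at vertex A, which is 1/5.

1/5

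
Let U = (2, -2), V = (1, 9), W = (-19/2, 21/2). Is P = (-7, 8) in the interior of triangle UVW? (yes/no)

Barycentric coordinates of P: (15/76, 5/228, 89/114).
The three coordinates are positive, positive, positive; a point is interior exactly when all three are positive.

yes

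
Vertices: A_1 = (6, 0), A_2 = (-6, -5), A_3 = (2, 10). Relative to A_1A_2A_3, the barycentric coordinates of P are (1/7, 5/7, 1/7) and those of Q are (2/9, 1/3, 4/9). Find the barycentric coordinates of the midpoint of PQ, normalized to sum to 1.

(23/126, 11/21, 37/126)

Since both coordinate triples sum to 1, the midpoint's barycentrics are the componentwise average.
(1/7+2/9)/2 = 23/126; similarly 11/21 and 37/126.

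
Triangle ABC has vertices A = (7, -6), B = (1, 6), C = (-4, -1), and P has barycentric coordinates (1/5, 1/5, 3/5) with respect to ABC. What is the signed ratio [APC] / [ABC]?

The signed ratio [APC]/[ABC] equals the barycentric coordinate of P at vertex B, which is 1/5.

1/5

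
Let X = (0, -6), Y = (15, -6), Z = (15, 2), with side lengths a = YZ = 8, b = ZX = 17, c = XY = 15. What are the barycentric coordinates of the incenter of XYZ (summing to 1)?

The incenter has barycentric coordinates proportional to the opposite side lengths: (8 : 17 : 15).
Normalizing by 8+17+15 = 40 gives (1/5, 17/40, 3/8).

(1/5, 17/40, 3/8)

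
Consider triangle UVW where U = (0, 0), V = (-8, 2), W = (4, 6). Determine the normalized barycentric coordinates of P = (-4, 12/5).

Signed area of the reference triangle: [UVW] = ½·(0·(2−6) + (-8)·(6−0) + 4·(0−2)) = ½·(0 − 48 − 8) = -28.
[PVW] = ½·((-4)·(2−6) + (-8)·(6−(12/5)) + 4·(12/5−2)) = ½·(16 − 144/5 + 8/5) = -28/5, so the U-coordinate is (-28/5)/(-28) = 1/5.
[UPW] = ½·(0·(12/5−6) + (-4)·(6−0) + 4·(0−(12/5))) = ½·(0 − 24 − 48/5) = -84/5, so the V-coordinate is 3/5.
[UVP] = ½·(0·(2−(12/5)) + (-8)·(12/5−0) + (-4)·(0−2)) = ½·(0 − 96/5 + 8) = -28/5, so the W-coordinate is 1/5.
Check: 1/5 + 3/5 + 1/5 = 1.

(1/5, 3/5, 1/5)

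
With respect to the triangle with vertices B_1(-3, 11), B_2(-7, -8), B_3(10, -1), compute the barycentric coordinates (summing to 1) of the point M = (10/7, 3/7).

(2/7, 2/7, 3/7)

Signed area of the reference triangle: [B_1B_2B_3] = ½·((-3)·(-8−(-1)) + (-7)·(-1−11) + 10·(11−(-8))) = ½·(21 + 84 + 190) = 295/2.
[MB_2B_3] = ½·((10/7)·(-8−(-1)) + (-7)·(-1−(3/7)) + 10·(3/7−(-8))) = ½·(-10 + 10 + 590/7) = 295/7, so the B_1-coordinate is (295/7)/(295/2) = 2/7.
[B_1MB_3] = ½·((-3)·(3/7−(-1)) + (10/7)·(-1−11) + 10·(11−(3/7))) = ½·(-30/7 − 120/7 + 740/7) = 295/7, so the B_2-coordinate is 2/7.
[B_1B_2M] = ½·((-3)·(-8−(3/7)) + (-7)·(3/7−11) + (10/7)·(11−(-8))) = ½·(177/7 + 74 + 190/7) = 885/14, so the B_3-coordinate is 3/7.
Check: 2/7 + 2/7 + 3/7 = 1.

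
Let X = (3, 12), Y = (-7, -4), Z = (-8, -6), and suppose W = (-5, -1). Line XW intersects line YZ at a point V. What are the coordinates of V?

Barycentric coordinates of W with respect to XYZ: (1/4, 1/4, 1/2).
On side YZ the X-coordinate is zero; dropping W's X-weight 1/4 and renormalizing the remaining 1/4 : 1/2 gives weights 1/3, 2/3 on Y, Z.
V = (1/3)·(-7, -4) + (2/3)·(-8, -6) = (-23/3, -16/3).

(-23/3, -16/3)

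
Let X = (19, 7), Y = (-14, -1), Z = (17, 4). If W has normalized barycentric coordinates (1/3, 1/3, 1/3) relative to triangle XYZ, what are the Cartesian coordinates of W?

(22/3, 10/3)

W = (1/3)·X + (1/3)·Y + (1/3)·Z.
x-coordinate: (1/3)·19 + (1/3)·(-14) + (1/3)·17 = 22/3.
y-coordinate: (1/3)·7 + (1/3)·(-1) + (1/3)·4 = 10/3.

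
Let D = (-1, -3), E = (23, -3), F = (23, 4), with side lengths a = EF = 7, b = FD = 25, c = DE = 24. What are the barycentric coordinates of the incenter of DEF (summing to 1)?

The incenter has barycentric coordinates proportional to the opposite side lengths: (7 : 25 : 24).
Normalizing by 7+25+24 = 56 gives (1/8, 25/56, 3/7).

(1/8, 25/56, 3/7)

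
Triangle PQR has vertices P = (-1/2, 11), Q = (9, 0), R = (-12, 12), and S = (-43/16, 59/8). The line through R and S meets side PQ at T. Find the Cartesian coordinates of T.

Barycentric coordinates of S with respect to PQR: (1/8, 3/8, 1/2).
On side PQ the R-coordinate is zero; dropping S's R-weight 1/2 and renormalizing the remaining 1/8 : 3/8 gives weights 1/4, 3/4 on P, Q.
T = (1/4)·(-1/2, 11) + (3/4)·(9, 0) = (53/8, 11/4).

(53/8, 11/4)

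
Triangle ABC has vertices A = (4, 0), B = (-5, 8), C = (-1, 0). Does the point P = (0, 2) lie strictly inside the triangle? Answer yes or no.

Barycentric coordinates of P: (2/5, 1/4, 7/20).
The three coordinates are positive, positive, positive; a point is interior exactly when all three are positive.

yes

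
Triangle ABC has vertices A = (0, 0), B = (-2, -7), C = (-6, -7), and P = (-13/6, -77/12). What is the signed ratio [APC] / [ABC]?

[ABC] = ½·(0·(-7−(-7)) + (-2)·(-7−0) + (-6)·(0−(-7))) = ½·(0 + 14 − 42) = -14.
[APC] = ½·(0·(-77/12−(-7)) + (-13/6)·(-7−0) + (-6)·(0−(-77/12))) = ½·(0 + 91/6 − 77/2) = -35/3, so the ratio is (-35/3)/(-14) = 5/6.

5/6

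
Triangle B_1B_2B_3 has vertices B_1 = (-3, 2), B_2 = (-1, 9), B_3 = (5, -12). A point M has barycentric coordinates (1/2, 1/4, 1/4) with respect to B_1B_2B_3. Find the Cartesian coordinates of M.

M = (1/2)·B_1 + (1/4)·B_2 + (1/4)·B_3.
x-coordinate: (1/2)·(-3) + (1/4)·(-1) + (1/4)·5 = -1/2.
y-coordinate: (1/2)·2 + (1/4)·9 + (1/4)·(-12) = 1/4.

(-1/2, 1/4)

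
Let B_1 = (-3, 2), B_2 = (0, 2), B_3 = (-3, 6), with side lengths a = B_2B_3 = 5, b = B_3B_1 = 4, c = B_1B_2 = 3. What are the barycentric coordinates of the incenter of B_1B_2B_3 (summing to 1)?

The incenter has barycentric coordinates proportional to the opposite side lengths: (5 : 4 : 3).
Normalizing by 5+4+3 = 12 gives (5/12, 1/3, 1/4).

(5/12, 1/3, 1/4)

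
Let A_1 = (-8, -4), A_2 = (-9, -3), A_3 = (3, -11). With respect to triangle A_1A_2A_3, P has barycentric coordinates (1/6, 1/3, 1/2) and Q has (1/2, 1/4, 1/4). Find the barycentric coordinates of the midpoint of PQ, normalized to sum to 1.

Since both coordinate triples sum to 1, the midpoint's barycentrics are the componentwise average.
(1/6+1/2)/2 = 1/3; similarly 7/24 and 3/8.

(1/3, 7/24, 3/8)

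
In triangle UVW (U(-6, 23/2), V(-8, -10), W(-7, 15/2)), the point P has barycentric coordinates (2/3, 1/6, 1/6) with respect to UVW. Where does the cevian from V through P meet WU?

(-31/5, 107/10)

Line VP meets WU where the V-coordinate vanishes; zeroing P's V-weight and renormalizing leaves W, U-weights 1/6 : 2/3 → (1/5, 4/5).
So Q = (1/5)·W + (4/5)·U = (-31/5, 107/10).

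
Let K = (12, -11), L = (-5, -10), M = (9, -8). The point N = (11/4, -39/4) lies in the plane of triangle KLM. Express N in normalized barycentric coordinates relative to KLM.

Signed area of the reference triangle: [KLM] = ½·(12·(-10−(-8)) + (-5)·(-8−(-11)) + 9·(-11−(-10))) = ½·(-24 − 15 − 9) = -24.
[NLM] = ½·((11/4)·(-10−(-8)) + (-5)·(-8−(-39/4)) + 9·(-39/4−(-10))) = ½·(-11/2 − 35/4 + 9/4) = -6, so the K-coordinate is (-6)/(-24) = 1/4.
[KNM] = ½·(12·(-39/4−(-8)) + (11/4)·(-8−(-11)) + 9·(-11−(-39/4))) = ½·(-21 + 33/4 − 45/4) = -12, so the L-coordinate is 1/2.
[KLN] = ½·(12·(-10−(-39/4)) + (-5)·(-39/4−(-11)) + (11/4)·(-11−(-10))) = ½·(-3 − 25/4 − 11/4) = -6, so the M-coordinate is 1/4.

(1/4, 1/2, 1/4)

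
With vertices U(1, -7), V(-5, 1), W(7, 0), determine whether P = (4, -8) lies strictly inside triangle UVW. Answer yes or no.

Barycentric coordinates of P: (11/10, -3/10, 1/5).
The three coordinates are positive, negative, positive; a point is interior exactly when all three are positive.

no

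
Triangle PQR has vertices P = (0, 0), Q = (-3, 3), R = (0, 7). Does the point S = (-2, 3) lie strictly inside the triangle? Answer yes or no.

yes

Barycentric coordinates of S: (4/21, 2/3, 1/7).
The three coordinates are positive, positive, positive; a point is interior exactly when all three are positive.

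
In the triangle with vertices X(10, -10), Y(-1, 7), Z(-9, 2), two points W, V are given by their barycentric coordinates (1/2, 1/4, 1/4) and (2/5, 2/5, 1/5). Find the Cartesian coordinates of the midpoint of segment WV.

(43/20, -71/40)

Barycentric coordinates of the midpoint are the average: (9/20, 13/40, 9/40).
Converting: (9/20)·X + (13/40)·Y + (9/40)·Z = (43/20, -71/40).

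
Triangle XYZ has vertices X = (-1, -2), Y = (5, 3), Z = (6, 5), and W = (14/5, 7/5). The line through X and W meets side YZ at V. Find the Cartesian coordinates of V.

(16/3, 11/3)

Barycentric coordinates of W with respect to XYZ: (2/5, 2/5, 1/5).
On side YZ the X-coordinate is zero; dropping W's X-weight 2/5 and renormalizing the remaining 2/5 : 1/5 gives weights 2/3, 1/3 on Y, Z.
V = (2/3)·(5, 3) + (1/3)·(6, 5) = (16/3, 11/3).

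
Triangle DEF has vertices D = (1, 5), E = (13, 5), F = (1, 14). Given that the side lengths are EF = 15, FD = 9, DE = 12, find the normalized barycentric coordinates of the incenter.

The incenter has barycentric coordinates proportional to the opposite side lengths: (15 : 9 : 12).
Normalizing by 15+9+12 = 36 gives (5/12, 1/4, 1/3).

(5/12, 1/4, 1/3)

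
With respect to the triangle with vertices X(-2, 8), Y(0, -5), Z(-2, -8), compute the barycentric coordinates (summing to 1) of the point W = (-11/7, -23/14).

Signed area of the reference triangle: [XYZ] = ½·((-2)·(-5−(-8)) + 0·(-8−8) + (-2)·(8−(-5))) = ½·(-6 + 0 − 26) = -16.
[WYZ] = ½·((-11/7)·(-5−(-8)) + 0·(-8−(-23/14)) + (-2)·(-23/14−(-5))) = ½·(-33/7 + 0 − 47/7) = -40/7, so the X-coordinate is (-40/7)/(-16) = 5/14.
[XWZ] = ½·((-2)·(-23/14−(-8)) + (-11/7)·(-8−8) + (-2)·(8−(-23/14))) = ½·(-89/7 + 176/7 − 135/7) = -24/7, so the Y-coordinate is 3/14.
[XYW] = ½·((-2)·(-5−(-23/14)) + 0·(-23/14−8) + (-11/7)·(8−(-5))) = ½·(47/7 + 0 − 143/7) = -48/7, so the Z-coordinate is 3/7.

(5/14, 3/14, 3/7)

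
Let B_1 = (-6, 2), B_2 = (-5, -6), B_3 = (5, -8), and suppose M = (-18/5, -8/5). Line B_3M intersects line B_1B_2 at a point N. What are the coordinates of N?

Barycentric coordinates of M with respect to B_1B_2B_3: (3/5, 1/5, 1/5).
On side B_1B_2 the B_3-coordinate is zero; dropping M's B_3-weight 1/5 and renormalizing the remaining 3/5 : 1/5 gives weights 3/4, 1/4 on B_1, B_2.
N = (3/4)·(-6, 2) + (1/4)·(-5, -6) = (-23/4, 0).

(-23/4, 0)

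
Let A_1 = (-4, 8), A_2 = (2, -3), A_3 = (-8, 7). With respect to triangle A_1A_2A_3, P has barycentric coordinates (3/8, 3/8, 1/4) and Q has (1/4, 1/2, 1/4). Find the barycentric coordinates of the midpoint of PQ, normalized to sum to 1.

Since both coordinate triples sum to 1, the midpoint's barycentrics are the componentwise average.
(3/8+1/4)/2 = 5/16; similarly 7/16 and 1/4.

(5/16, 7/16, 1/4)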